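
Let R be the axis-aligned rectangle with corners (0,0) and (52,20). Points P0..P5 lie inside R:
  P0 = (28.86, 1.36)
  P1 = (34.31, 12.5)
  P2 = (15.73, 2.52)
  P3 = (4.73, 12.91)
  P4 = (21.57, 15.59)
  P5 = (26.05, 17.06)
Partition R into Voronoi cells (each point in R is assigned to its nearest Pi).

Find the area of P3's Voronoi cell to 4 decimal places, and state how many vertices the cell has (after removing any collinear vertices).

Area of P3's cell: 206.0251 (5 vertices)

1. box [0,52]×[0,20]: [(0, 0) (52, 0) (52, 20) (0, 20)]
2. ⊥bis P3·P0 via (16.795,7.135): [(0, 0) (13.3798, 0) (22.9529, 20) (0, 20)]  |A|=363.3271
3. ⊥bis P3·P1 via (19.52,12.705): [(0, 0) (13.3798, 0) (19.5218, 12.8317) (19.6211, 20) (0, 20)]  |A|=351.3853
4. ⊥bis P3·P2 via (10.23,7.715): [(0, 0) (2.9428, 0) (19.5882, 17.6226) (19.6211, 20) (0, 20)]  |A|=245.1356
5. ⊥bis P3·P4 via (13.15,14.25): [(0, 0) (2.9428, 0) (13.619, 11.303) (12.2349, 20) (0, 20)]  |A|=206.0251
6. ⊥bis P3·P5 via (15.39,14.985): [(0, 0) (2.9428, 0) (13.619, 11.303) (12.2349, 20) (0, 20)]  |A|=206.0251
7. canonical 5-gon: [(0, 0) (2.9428, 0) (13.619, 11.303) (12.2349, 20) (0, 20)]
8. shoelace: 206.0251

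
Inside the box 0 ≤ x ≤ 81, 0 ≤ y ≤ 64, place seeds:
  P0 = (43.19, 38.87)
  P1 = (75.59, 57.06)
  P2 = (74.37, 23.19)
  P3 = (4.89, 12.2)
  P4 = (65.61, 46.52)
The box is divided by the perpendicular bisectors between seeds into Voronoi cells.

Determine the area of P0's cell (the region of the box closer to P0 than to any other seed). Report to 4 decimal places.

Area of P0's cell: 2065.2374

1. box [0,81]×[0,64]: [(0, 0) (81, 0) (81, 64) (0, 64)]
2. ⊥bis P0·P1 via (59.39,47.965): [(0, 0) (81, 0) (81, 9.4733) (50.3876, 64) (0, 64)]  |A|=4349.4044
3. ⊥bis P0·P2 via (58.78,31.03): [(0, 0) (43.1754, 0) (63.5606, 40.5363) (50.3876, 64) (0, 64)]  |A|=3500.1655
4. ⊥bis P0·P3 via (24.04,25.535): [(0, 60.0581) (41.8212, 0) (43.1754, 0) (63.5606, 40.5363) (50.3876, 64) (0, 64)]  |A|=2244.3151
5. ⊥bis P0·P4 via (54.4,42.695): [(0, 60.0581) (41.8212, 0) (43.1754, 0) (58.5418, 30.5564) (47.1305, 64) (0, 64)]  |A|=2065.2374
6. canonical 6-gon: [(0, 60.0581) (41.8212, 0) (43.1754, 0) (58.5418, 30.5564) (47.1305, 64) (0, 64)]
7. shoelace: 2065.2374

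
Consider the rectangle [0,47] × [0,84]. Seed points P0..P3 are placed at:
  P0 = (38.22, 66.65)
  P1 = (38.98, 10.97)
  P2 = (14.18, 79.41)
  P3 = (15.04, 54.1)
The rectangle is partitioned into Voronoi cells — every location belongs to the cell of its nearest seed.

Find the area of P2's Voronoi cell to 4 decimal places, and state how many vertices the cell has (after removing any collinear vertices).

Area of P2's cell: 475.7526 (4 vertices)

1. box [0,47]×[0,84]: [(0, 0) (47, 0) (47, 84) (0, 84)]
2. ⊥bis P2·P0 via (26.2,73.03): [(0, 23.6689) (32.0227, 84) (0, 84)]  |A|=965.9822
3. ⊥bis P2·P1 via (26.58,45.19): [(0, 35.5584) (7.8136, 38.3898) (32.0227, 84) (0, 84)]  |A|=919.532
4. ⊥bis P2·P3 via (14.61,66.755): [(0, 66.2586) (23.021, 67.0408) (32.0227, 84) (0, 84)]  |A|=475.7526
5. canonical 4-gon: [(0, 66.2586) (23.021, 67.0408) (32.0227, 84) (0, 84)]
6. shoelace: 475.7526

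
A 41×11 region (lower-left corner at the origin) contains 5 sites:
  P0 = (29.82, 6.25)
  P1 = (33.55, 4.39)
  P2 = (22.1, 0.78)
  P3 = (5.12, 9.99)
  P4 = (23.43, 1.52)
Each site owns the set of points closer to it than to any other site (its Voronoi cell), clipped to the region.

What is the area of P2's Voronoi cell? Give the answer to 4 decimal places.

1. box [0,41]×[0,11]: [(0, 0) (41, 0) (41, 11) (0, 11)]
2. ⊥bis P2·P0 via (25.96,3.515): [(0, 0) (28.4506, 0) (20.6565, 11) (0, 11)]  |A|=270.0888
3. ⊥bis P2·P1 via (27.825,2.585): [(0, 0) (28.4506, 0) (20.6565, 11) (0, 11)]  |A|=270.0888
4. ⊥bis P2·P3 via (13.61,5.385): [(10.6892, 0) (28.4506, 0) (20.6565, 11) (16.6556, 11)]  |A|=119.6927
5. ⊥bis P2·P4 via (22.765,1.15): [(10.6892, 0) (23.4048, 0) (17.2845, 11) (16.6556, 11)]  |A|=73.3956
6. canonical 4-gon: [(10.6892, 0) (23.4048, 0) (17.2845, 11) (16.6556, 11)]
7. shoelace: 73.3956

Area of P2's cell: 73.3956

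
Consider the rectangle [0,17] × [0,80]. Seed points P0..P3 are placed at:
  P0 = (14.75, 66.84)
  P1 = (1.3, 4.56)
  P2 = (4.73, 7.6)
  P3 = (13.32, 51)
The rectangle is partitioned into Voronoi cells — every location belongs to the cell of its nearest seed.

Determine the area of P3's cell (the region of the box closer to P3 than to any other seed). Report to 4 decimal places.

Area of P3's cell: 510.2682

1. box [0,17]×[0,80]: [(0, 0) (17, 0) (17, 80) (0, 80)]
2. ⊥bis P3·P0 via (14.035,58.92): [(0, 60.187) (0, 0) (17, 0) (17, 58.6523)]  |A|=1010.1347
3. ⊥bis P3·P1 via (7.31,27.78): [(0, 60.187) (0, 29.672) (17, 25.272) (17, 58.6523)]  |A|=543.1108
4. ⊥bis P3·P2 via (9.025,29.3): [(0, 60.187) (0, 31.0863) (17, 27.7215) (17, 58.6523)]  |A|=510.2682
5. canonical 4-gon: [(0, 60.187) (0, 31.0863) (17, 27.7215) (17, 58.6523)]
6. shoelace: 510.2682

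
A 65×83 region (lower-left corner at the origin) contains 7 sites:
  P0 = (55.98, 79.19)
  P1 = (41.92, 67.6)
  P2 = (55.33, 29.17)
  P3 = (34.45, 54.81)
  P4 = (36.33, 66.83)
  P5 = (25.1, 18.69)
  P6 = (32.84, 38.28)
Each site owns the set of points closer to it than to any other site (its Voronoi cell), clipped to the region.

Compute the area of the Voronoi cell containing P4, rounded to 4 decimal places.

1. box [0,65]×[0,83]: [(0, 0) (65, 0) (65, 83) (0, 83)]
2. ⊥bis P4·P0 via (46.155,73.01): [(0, 0) (65, 0) (65, 43.0501) (39.8712, 83) (0, 83)]  |A|=4893.0539
3. ⊥bis P4·P1 via (39.125,67.215): [(0, 0) (48.3836, 0) (36.9507, 83) (0, 83)]  |A|=3541.3724
4. ⊥bis P4·P2 via (45.83,48): [(0, 24.8781) (42.0355, 46.0856) (36.9507, 83) (0, 83)]  |A|=1903.5966
5. ⊥bis P4·P3 via (35.39,60.82): [(0, 66.3552) (40.1075, 60.0822) (36.9507, 83) (0, 83)]  |A|=757.2057
6. ⊥bis P4·P5 via (30.715,42.76): [(0, 66.3552) (40.1075, 60.0822) (36.9507, 83) (0, 83)]  |A|=757.2057
7. ⊥bis P4·P6 via (34.585,52.555): [(0, 66.3552) (40.1075, 60.0822) (36.9507, 83) (0, 83)]  |A|=757.2057
8. canonical 4-gon: [(0, 66.3552) (40.1075, 60.0822) (36.9507, 83) (0, 83)]
9. shoelace: 757.2057

Area of P4's cell: 757.2057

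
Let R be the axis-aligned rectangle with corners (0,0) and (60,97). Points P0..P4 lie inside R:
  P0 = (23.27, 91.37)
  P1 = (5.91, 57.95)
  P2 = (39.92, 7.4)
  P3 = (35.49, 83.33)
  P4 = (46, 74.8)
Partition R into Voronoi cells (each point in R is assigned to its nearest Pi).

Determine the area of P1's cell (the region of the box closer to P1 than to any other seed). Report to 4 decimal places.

1. box [0,60]×[0,97]: [(0, 0) (60, 0) (60, 97) (0, 97)]
2. ⊥bis P1·P0 via (14.59,74.66): [(0, 82.2388) (0, 0) (60, 0) (60, 51.0718)]  |A|=3999.3171
3. ⊥bis P1·P2 via (22.915,32.675): [(54.5029, 53.9273) (0, 82.2388) (0, 17.2578)]  |A|=1770.8241
4. ⊥bis P1·P3 via (20.7,70.64): [(42.1631, 45.6251) (19.3902, 72.1665) (0, 82.2388) (0, 17.2578)]  |A|=1512.5342
5. ⊥bis P1·P4 via (25.955,66.375): [(36.3267, 41.6984) (27.4871, 62.7297) (19.3902, 72.1665) (0, 82.2388) (0, 17.2578)]  |A|=1433.8054
6. canonical 5-gon: [(36.3267, 41.6984) (27.4871, 62.7297) (19.3902, 72.1665) (0, 82.2388) (0, 17.2578)]
7. shoelace: 1433.8054

Area of P1's cell: 1433.8054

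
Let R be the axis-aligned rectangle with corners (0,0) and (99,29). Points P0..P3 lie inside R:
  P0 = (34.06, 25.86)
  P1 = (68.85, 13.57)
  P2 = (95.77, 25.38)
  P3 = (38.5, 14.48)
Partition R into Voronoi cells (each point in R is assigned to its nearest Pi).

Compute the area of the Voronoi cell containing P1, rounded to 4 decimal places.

1. box [0,99]×[0,29]: [(0, 0) (99, 0) (99, 29) (0, 29)]
2. ⊥bis P1·P0 via (51.455,19.715): [(44.4904, 0) (99, 0) (99, 29) (54.735, 29)]  |A|=1432.2306
3. ⊥bis P1·P2 via (82.31,19.475): [(44.4904, 0) (90.8538, 0) (78.1313, 29) (54.735, 29)]  |A|=1011.5151
4. ⊥bis P1·P3 via (53.675,14.025): [(54.0673, 27.1099) (53.2545, 0) (90.8538, 0) (78.1313, 29) (54.735, 29)]  |A|=892.719
5. canonical 5-gon: [(54.0673, 27.1099) (53.2545, 0) (90.8538, 0) (78.1313, 29) (54.735, 29)]
6. shoelace: 892.719

Area of P1's cell: 892.7190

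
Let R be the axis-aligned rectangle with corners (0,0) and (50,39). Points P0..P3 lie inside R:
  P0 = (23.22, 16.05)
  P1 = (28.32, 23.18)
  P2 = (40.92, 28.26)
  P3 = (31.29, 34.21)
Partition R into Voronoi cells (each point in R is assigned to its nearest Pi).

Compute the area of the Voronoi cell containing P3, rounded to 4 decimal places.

Area of P3's cell: 270.9041

1. box [0,50]×[0,39]: [(0, 0) (50, 0) (50, 39) (0, 39)]
2. ⊥bis P3·P0 via (27.255,25.13): [(0, 37.2417) (50, 15.0225) (50, 39) (0, 39)]  |A|=643.3958
3. ⊥bis P3·P1 via (29.805,28.695): [(0, 37.2417) (2.9763, 35.919) (50, 23.2572) (50, 39) (0, 39)]  |A|=449.7833
4. ⊥bis P3·P2 via (36.105,31.235): [(0, 37.2417) (2.9763, 35.919) (33.8609, 27.6029) (40.9027, 39) (0, 39)]  |A|=270.9041
5. canonical 5-gon: [(0, 37.2417) (2.9763, 35.919) (33.8609, 27.6029) (40.9027, 39) (0, 39)]
6. shoelace: 270.9041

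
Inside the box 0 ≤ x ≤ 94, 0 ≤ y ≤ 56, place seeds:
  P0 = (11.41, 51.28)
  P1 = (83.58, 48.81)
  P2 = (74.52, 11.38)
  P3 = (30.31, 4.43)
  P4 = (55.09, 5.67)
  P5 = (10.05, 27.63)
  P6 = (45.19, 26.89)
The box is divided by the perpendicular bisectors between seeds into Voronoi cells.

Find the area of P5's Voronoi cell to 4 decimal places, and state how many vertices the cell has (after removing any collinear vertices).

Area of P5's cell: 795.3823 (5 vertices)

1. box [0,94]×[0,56]: [(0, 0) (94, 0) (94, 56) (0, 56)]
2. ⊥bis P5·P0 via (10.73,39.455): [(0, 40.072) (0, 0) (94, 0) (94, 34.6665)]  |A|=3512.7126
3. ⊥bis P5·P1 via (46.815,38.22): [(47.0611, 37.3658) (0, 40.072) (0, 0) (57.8241, 0)]  |A|=2023.2373
4. ⊥bis P5·P2 via (42.285,19.505): [(46.7908, 37.3813) (0, 40.072) (0, 0) (37.3687, 0)]  |A|=1635.9464
5. ⊥bis P5·P3 via (20.18,16.03): [(44.7632, 37.4979) (0, 40.072) (0, 0) (1.8238, 0)]  |A|=931.071
6. ⊥bis P5·P4 via (32.57,16.65): [(41.2307, 34.413) (42.7901, 37.6114) (0, 40.072) (0, 0) (1.8238, 0)]  |A|=927.8272
7. ⊥bis P5·P6 via (27.62,27.26): [(27.5185, 22.4385) (27.8561, 38.4702) (0, 40.072) (0, 0) (1.8238, 0)]  |A|=795.3823
8. canonical 5-gon: [(27.5185, 22.4385) (27.8561, 38.4702) (0, 40.072) (0, 0) (1.8238, 0)]
9. shoelace: 795.3823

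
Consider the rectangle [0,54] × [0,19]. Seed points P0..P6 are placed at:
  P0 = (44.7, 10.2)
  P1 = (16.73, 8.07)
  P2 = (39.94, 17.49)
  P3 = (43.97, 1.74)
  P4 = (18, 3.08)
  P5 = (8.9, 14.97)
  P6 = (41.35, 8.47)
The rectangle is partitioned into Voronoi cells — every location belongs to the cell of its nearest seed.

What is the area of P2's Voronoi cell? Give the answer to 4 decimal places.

1. box [0,54]×[0,19]: [(0, 0) (54, 0) (54, 19) (0, 19)]
2. ⊥bis P2·P0 via (42.32,13.845): [(0, 0) (21.1162, 0) (50.2149, 19) (0, 19)]  |A|=677.646
3. ⊥bis P2·P1 via (28.335,12.78): [(30.923, 6.4034) (50.2149, 19) (25.8106, 19)]  |A|=153.7068
4. ⊥bis P2·P3 via (41.955,9.615): [(30.78, 6.7556) (31.9023, 7.0428) (50.2149, 19) (25.8106, 19)]  |A|=153.4886
5. ⊥bis P2·P4 via (28.97,10.285): [(29.9584, 8.7801) (31.215, 6.8669) (31.9023, 7.0428) (50.2149, 19) (25.8106, 19)]  |A|=153.0026
6. ⊥bis P2·P5 via (24.42,16.23): [(29.9584, 8.7801) (31.215, 6.8669) (31.9023, 7.0428) (50.2149, 19) (25.8106, 19)]  |A|=153.0026
7. ⊥bis P2·P6 via (40.645,12.98): [(28.9931, 11.1586) (41.1055, 13.052) (50.2149, 19) (25.8106, 19)]  |A|=123.081
8. canonical 4-gon: [(28.9931, 11.1586) (41.1055, 13.052) (50.2149, 19) (25.8106, 19)]
9. shoelace: 123.081

Area of P2's cell: 123.0810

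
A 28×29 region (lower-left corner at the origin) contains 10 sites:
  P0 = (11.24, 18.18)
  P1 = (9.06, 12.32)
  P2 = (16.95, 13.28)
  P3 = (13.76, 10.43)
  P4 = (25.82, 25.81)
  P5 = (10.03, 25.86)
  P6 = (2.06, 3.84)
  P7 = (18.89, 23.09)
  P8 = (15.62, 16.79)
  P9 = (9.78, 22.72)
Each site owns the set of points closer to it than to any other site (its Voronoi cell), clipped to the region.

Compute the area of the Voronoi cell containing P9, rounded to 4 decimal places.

Area of P9's cell: 72.0341

1. box [0,28]×[0,29]: [(0, 0) (28, 0) (28, 29) (0, 29)]
2. ⊥bis P9·P0 via (10.51,20.45): [(0, 17.0701) (28, 26.0745) (28, 29) (0, 29)]  |A|=207.9746
3. ⊥bis P9·P1 via (9.42,17.52): [(0, 18.1722) (2.8198, 17.9769) (28, 26.0745) (28, 29) (0, 29)]  |A|=206.4209
4. ⊥bis P9·P2 via (13.365,18): [(0, 18.1722) (2.8198, 17.9769) (21.0557, 23.8413) (27.8476, 29) (0, 29)]  |A|=195.8701
5. ⊥bis P9·P3 via (11.77,16.575): [(0, 18.1722) (2.8198, 17.9769) (21.0557, 23.8413) (27.8476, 29) (0, 29)]  |A|=195.8701
6. ⊥bis P9·P4 via (17.8,24.265): [(0, 18.1722) (2.8198, 17.9769) (18.0668, 22.8802) (16.8878, 29) (0, 29)]  |A|=157.8889
7. ⊥bis P9·P5 via (9.905,24.29): [(0, 25.0786) (0, 18.1722) (2.8198, 17.9769) (18.0668, 22.8802) (17.9181, 23.652)]  |A|=77.5991
8. ⊥bis P9·P6 via (5.92,13.28): [(0, 25.0786) (0, 18.1722) (2.8198, 17.9769) (18.0668, 22.8802) (17.9181, 23.652)]  |A|=77.5991
9. ⊥bis P9·P7 via (14.335,22.905): [(14.2929, 23.9406) (0, 25.0786) (0, 18.1722) (2.8198, 17.9769) (14.3841, 21.6959)]  |A|=72.0341
10. ⊥bis P9·P8 via (12.7,19.755): [(14.2929, 23.9406) (0, 25.0786) (0, 18.1722) (2.8198, 17.9769) (14.3841, 21.6959)]  |A|=72.0341
11. canonical 5-gon: [(14.2929, 23.9406) (0, 25.0786) (0, 18.1722) (2.8198, 17.9769) (14.3841, 21.6959)]
12. shoelace: 72.0341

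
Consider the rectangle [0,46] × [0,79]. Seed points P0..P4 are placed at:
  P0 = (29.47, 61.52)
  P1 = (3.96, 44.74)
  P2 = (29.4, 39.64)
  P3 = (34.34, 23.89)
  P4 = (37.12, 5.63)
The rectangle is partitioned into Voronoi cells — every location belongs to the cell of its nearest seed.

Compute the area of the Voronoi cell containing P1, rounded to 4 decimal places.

Area of P1's cell: 778.0629

1. box [0,46]×[0,79]: [(0, 0) (46, 0) (46, 79) (0, 79)]
2. ⊥bis P1·P0 via (16.715,53.13): [(0, 78.5412) (0, 0) (46, 0) (46, 8.6091)]  |A|=2004.457
3. ⊥bis P1·P2 via (16.68,42.19): [(18.3691, 50.6154) (0, 78.5412) (0, 0) (8.2221, 0)]  |A|=929.4461
4. ⊥bis P1·P3 via (19.15,34.315): [(13.4307, 25.9815) (18.3691, 50.6154) (0, 78.5412) (0, 6.412)]  |A|=779.5761
5. ⊥bis P1·P4 via (20.54,25.185): [(2.2288, 9.6596) (13.4307, 25.9815) (18.3691, 50.6154) (0, 78.5412) (0, 7.7699)]  |A|=778.0629
6. canonical 5-gon: [(2.2288, 9.6596) (13.4307, 25.9815) (18.3691, 50.6154) (0, 78.5412) (0, 7.7699)]
7. shoelace: 778.0629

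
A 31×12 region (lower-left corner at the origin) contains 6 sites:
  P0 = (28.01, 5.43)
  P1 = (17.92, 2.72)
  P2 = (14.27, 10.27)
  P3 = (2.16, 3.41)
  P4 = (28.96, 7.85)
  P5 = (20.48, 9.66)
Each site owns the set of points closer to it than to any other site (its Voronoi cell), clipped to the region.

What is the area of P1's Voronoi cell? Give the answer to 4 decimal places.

1. box [0,31]×[0,12]: [(0, 0) (31, 0) (31, 12) (0, 12)]
2. ⊥bis P1·P0 via (22.965,4.075): [(0, 0) (24.0595, 0) (20.8365, 12) (0, 12)]  |A|=269.3757
3. ⊥bis P1·P2 via (16.095,6.495): [(2.6601, 0) (24.0595, 0) (21.6002, 9.1565)]  |A|=97.9711
4. ⊥bis P1·P3 via (10.04,3.065): [(10.0625, 3.5786) (9.9058, 0) (24.0595, 0) (21.6002, 9.1565)]  |A|=85.0063
5. ⊥bis P1·P4 via (23.44,5.285): [(10.0625, 3.5786) (9.9058, 0) (24.0595, 0) (21.6002, 9.1565)]  |A|=85.0063
6. ⊥bis P1·P5 via (19.2,6.19): [(17.081, 6.9717) (10.0625, 3.5786) (9.9058, 0) (24.0595, 0) (22.7485, 4.881)]  |A|=74.0911
7. canonical 5-gon: [(17.081, 6.9717) (10.0625, 3.5786) (9.9058, 0) (24.0595, 0) (22.7485, 4.881)]
8. shoelace: 74.0911

Area of P1's cell: 74.0911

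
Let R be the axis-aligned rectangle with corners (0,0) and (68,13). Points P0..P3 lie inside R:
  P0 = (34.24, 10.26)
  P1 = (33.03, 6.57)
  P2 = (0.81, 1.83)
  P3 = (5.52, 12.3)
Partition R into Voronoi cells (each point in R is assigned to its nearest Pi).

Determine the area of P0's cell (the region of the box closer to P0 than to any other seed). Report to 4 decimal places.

1. box [0,68]×[0,13]: [(0, 0) (68, 0) (68, 13) (0, 13)]
2. ⊥bis P0·P1 via (33.635,8.415): [(59.2973, 0) (68, 0) (68, 13) (19.6526, 13)]  |A|=370.8255
3. ⊥bis P0·P2 via (17.525,6.045): [(59.2973, 0) (68, 0) (68, 13) (19.6526, 13)]  |A|=370.8255
4. ⊥bis P0·P3 via (19.88,11.28): [(19.9942, 12.888) (59.2973, 0) (68, 0) (68, 13) (20.0022, 13)]  |A|=370.806
5. canonical 5-gon: [(19.9942, 12.888) (59.2973, 0) (68, 0) (68, 13) (20.0022, 13)]
6. shoelace: 370.806

Area of P0's cell: 370.8060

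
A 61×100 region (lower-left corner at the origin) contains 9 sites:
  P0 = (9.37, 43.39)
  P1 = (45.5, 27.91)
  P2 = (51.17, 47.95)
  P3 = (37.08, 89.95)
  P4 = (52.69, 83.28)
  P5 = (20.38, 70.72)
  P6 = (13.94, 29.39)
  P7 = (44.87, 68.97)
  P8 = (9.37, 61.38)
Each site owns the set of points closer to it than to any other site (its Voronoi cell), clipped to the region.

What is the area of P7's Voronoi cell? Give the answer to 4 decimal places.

1. box [0,61]×[0,100]: [(0, 0) (61, 0) (61, 100) (0, 100)]
2. ⊥bis P7·P0 via (27.12,56.18): [(0, 93.8172) (61, 9.1612) (61, 100) (0, 100)]  |A|=2959.1572
3. ⊥bis P7·P1 via (45.185,48.44): [(0, 93.8172) (32.8337, 48.2505) (61, 48.6827) (61, 100) (0, 100)]  |A|=2402.5714
4. ⊥bis P7·P2 via (48.02,58.46): [(0, 93.8172) (29.4809, 52.9036) (61, 62.3503) (61, 100) (0, 100)]  |A|=2120.9212
5. ⊥bis P7·P3 via (40.975,79.46): [(16.8105, 70.4876) (29.4809, 52.9036) (61, 62.3503) (61, 86.8954)]  |A|=879.2814
6. ⊥bis P7·P4 via (48.78,76.125): [(41.9885, 79.8363) (16.8105, 70.4876) (29.4809, 52.9036) (61, 62.3503) (61, 69.4471)]  |A|=713.4228
7. ⊥bis P7·P5 via (32.625,69.845): [(41.9885, 79.8363) (33.1032, 76.5372) (31.4567, 53.4957) (61, 62.3503) (61, 69.4471)]  |A|=509.5763
8. ⊥bis P7·P6 via (29.405,49.18): [(41.9885, 79.8363) (33.1032, 76.5372) (31.4567, 53.4957) (61, 62.3503) (61, 69.4471)]  |A|=509.5763
9. ⊥bis P7·P8 via (27.12,65.175): [(41.9885, 79.8363) (33.1032, 76.5372) (31.4567, 53.4957) (61, 62.3503) (61, 69.4471)]  |A|=509.5763
10. canonical 5-gon: [(41.9885, 79.8363) (33.1032, 76.5372) (31.4567, 53.4957) (61, 62.3503) (61, 69.4471)]
11. shoelace: 509.5763

Area of P7's cell: 509.5763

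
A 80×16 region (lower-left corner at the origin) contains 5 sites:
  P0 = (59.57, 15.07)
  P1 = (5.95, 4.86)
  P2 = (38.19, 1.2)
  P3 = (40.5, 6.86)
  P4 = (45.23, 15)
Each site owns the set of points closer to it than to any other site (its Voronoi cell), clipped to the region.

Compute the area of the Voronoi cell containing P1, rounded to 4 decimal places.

1. box [0,80]×[0,16]: [(0, 0) (80, 0) (80, 16) (0, 16)]
2. ⊥bis P1·P0 via (32.76,9.965): [(0, 0) (34.6575, 0) (31.6109, 16) (0, 16)]  |A|=530.1466
3. ⊥bis P1·P2 via (22.07,3.03): [(0, 0) (21.726, 0) (23.5424, 16) (0, 16)]  |A|=362.1474
4. ⊥bis P1·P3 via (23.225,5.86): [(0, 0) (21.726, 0) (22.9434, 10.7239) (22.638, 16) (0, 16)]  |A|=359.7616
5. ⊥bis P1·P4 via (25.59,9.93): [(0, 0) (21.726, 0) (22.9434, 10.7239) (22.638, 16) (0, 16)]  |A|=359.7616
6. canonical 5-gon: [(0, 0) (21.726, 0) (22.9434, 10.7239) (22.638, 16) (0, 16)]
7. shoelace: 359.7616

Area of P1's cell: 359.7616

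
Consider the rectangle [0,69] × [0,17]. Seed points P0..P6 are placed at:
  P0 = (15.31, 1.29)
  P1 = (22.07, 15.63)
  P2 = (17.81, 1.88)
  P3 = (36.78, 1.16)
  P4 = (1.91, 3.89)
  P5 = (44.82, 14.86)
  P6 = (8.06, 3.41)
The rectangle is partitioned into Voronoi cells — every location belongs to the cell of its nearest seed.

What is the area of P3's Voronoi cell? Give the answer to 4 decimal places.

Area of P3's cell: 186.5866

1. box [0,69]×[0,17]: [(0, 0) (69, 0) (69, 17) (0, 17)]
2. ⊥bis P3·P0 via (26.045,1.225): [(26.0376, 0) (69, 0) (69, 17) (26.1405, 17)]  |A|=729.4862
3. ⊥bis P3·P1 via (29.425,8.395): [(26.0677, 4.9821) (26.0376, 0) (69, 0) (69, 17) (37.8896, 17)]  |A|=658.8863
4. ⊥bis P3·P2 via (27.295,1.52): [(27.4809, 6.4187) (27.2373, 0) (69, 0) (69, 17) (37.8896, 17)]  |A|=651.5373
5. ⊥bis P3·P4 via (19.345,2.525): [(27.4809, 6.4187) (27.2373, 0) (69, 0) (69, 17) (37.8896, 17)]  |A|=651.5373
6. ⊥bis P3·P5 via (40.8,8.01): [(33.3481, 12.3832) (27.4809, 6.4187) (27.2373, 0) (54.4489, 0)]  |A|=186.5866
7. ⊥bis P3·P6 via (22.42,2.285): [(33.3481, 12.3832) (27.4809, 6.4187) (27.2373, 0) (54.4489, 0)]  |A|=186.5866
8. canonical 4-gon: [(33.3481, 12.3832) (27.4809, 6.4187) (27.2373, 0) (54.4489, 0)]
9. shoelace: 186.5866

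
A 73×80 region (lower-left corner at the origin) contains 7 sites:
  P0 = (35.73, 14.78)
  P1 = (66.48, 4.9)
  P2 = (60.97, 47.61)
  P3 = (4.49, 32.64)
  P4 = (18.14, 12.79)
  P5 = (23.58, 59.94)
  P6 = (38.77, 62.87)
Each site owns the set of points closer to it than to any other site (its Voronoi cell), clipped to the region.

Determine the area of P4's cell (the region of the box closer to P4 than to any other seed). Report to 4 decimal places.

Area of P4's cell: 642.1376

1. box [0,73]×[0,80]: [(0, 0) (73, 0) (73, 80) (0, 80)]
2. ⊥bis P4·P0 via (26.935,13.785): [(0, 0) (28.4945, 0) (19.4439, 80) (0, 80)]  |A|=1917.5386
3. ⊥bis P4·P1 via (42.31,8.845): [(0, 0) (28.4945, 0) (19.4439, 80) (0, 80)]  |A|=1917.5386
4. ⊥bis P4·P2 via (39.555,30.2): [(0, 78.8542) (0, 0) (28.4945, 0) (22.7377, 50.886)]  |A|=1621.4672
5. ⊥bis P4·P3 via (11.315,22.715): [(0, 14.9342) (0, 0) (28.4945, 0) (24.8702, 32.0363)]  |A|=642.1376
6. ⊥bis P4·P5 via (20.86,36.365): [(0, 14.9342) (0, 0) (28.4945, 0) (24.8702, 32.0363)]  |A|=642.1376
7. ⊥bis P4·P6 via (28.455,37.83): [(0, 14.9342) (0, 0) (28.4945, 0) (24.8702, 32.0363)]  |A|=642.1376
8. canonical 4-gon: [(0, 14.9342) (0, 0) (28.4945, 0) (24.8702, 32.0363)]
9. shoelace: 642.1376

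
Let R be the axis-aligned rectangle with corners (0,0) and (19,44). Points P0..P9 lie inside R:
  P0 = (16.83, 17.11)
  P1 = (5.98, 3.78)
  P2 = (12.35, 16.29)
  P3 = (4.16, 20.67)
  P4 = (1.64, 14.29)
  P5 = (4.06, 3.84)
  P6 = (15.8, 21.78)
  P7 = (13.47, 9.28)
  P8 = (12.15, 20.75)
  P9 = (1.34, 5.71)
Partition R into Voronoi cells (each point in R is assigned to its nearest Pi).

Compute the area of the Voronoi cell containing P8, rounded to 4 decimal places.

Area of P8's cell: 79.4881

1. box [0,19]×[0,44]: [(0, 0) (19, 0) (19, 44) (0, 44)]
2. ⊥bis P8·P0 via (14.49,18.93): [(0, 0.3) (19, 24.7286) (19, 44) (0, 44)]  |A|=598.2286
3. ⊥bis P8·P1 via (9.065,12.265): [(0, 15.5609) (9.253, 12.1967) (19, 24.7286) (19, 44) (0, 44)]  |A|=527.6244
4. ⊥bis P8·P2 via (12.25,18.52): [(0, 17.9707) (14.2405, 18.6093) (19, 24.7286) (19, 44) (0, 44)]  |A|=472.4086
5. ⊥bis P8·P3 via (8.155,20.71): [(8.1788, 18.3374) (14.2405, 18.6093) (19, 24.7286) (19, 44) (7.9218, 44)]  |A|=264.3179
6. ⊥bis P8·P4 via (6.895,17.52): [(8.1788, 18.3374) (14.2405, 18.6093) (19, 24.7286) (19, 44) (7.9218, 44)]  |A|=264.3179
7. ⊥bis P8·P5 via (8.105,12.295): [(8.1788, 18.3374) (14.2405, 18.6093) (19, 24.7286) (19, 44) (7.9218, 44)]  |A|=264.3179
8. ⊥bis P8·P6 via (13.975,21.265): [(7.9351, 42.6684) (8.1788, 18.3374) (14.2405, 18.6093) (14.5956, 19.0658)]  |A|=79.4881
9. ⊥bis P8·P7 via (12.81,15.015): [(7.9351, 42.6684) (8.1788, 18.3374) (14.2405, 18.6093) (14.5956, 19.0658)]  |A|=79.4881
10. ⊥bis P8·P9 via (6.745,13.23): [(7.9351, 42.6684) (8.1788, 18.3374) (14.2405, 18.6093) (14.5956, 19.0658)]  |A|=79.4881
11. canonical 4-gon: [(7.9351, 42.6684) (8.1788, 18.3374) (14.2405, 18.6093) (14.5956, 19.0658)]
12. shoelace: 79.4881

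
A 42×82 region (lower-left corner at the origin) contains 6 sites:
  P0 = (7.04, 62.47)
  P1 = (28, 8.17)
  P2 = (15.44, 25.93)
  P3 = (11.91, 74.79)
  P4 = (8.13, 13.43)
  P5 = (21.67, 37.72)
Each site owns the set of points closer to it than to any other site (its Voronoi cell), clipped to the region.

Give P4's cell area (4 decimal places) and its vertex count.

Area of P4's cell: 372.2674 (4 vertices)

1. box [0,42]×[0,82]: [(0, 0) (42, 0) (42, 82) (0, 82)]
2. ⊥bis P4·P0 via (7.585,37.95): [(0, 37.7814) (0, 0) (42, 0) (42, 38.7149)]  |A|=1606.4232
3. ⊥bis P4·P1 via (18.065,10.8): [(25.3567, 38.345) (0, 37.7814) (0, 0) (15.206, 0)]  |A|=770.544
4. ⊥bis P4·P2 via (11.785,19.68): [(19.2587, 15.3094) (0, 26.5719) (0, 0) (15.206, 0)]  |A|=372.2674
5. ⊥bis P4·P3 via (10.02,44.11): [(19.2587, 15.3094) (0, 26.5719) (0, 0) (15.206, 0)]  |A|=372.2674
6. ⊥bis P4·P5 via (14.9,25.575): [(19.2587, 15.3094) (0, 26.5719) (0, 0) (15.206, 0)]  |A|=372.2674
7. canonical 4-gon: [(19.2587, 15.3094) (0, 26.5719) (0, 0) (15.206, 0)]
8. shoelace: 372.2674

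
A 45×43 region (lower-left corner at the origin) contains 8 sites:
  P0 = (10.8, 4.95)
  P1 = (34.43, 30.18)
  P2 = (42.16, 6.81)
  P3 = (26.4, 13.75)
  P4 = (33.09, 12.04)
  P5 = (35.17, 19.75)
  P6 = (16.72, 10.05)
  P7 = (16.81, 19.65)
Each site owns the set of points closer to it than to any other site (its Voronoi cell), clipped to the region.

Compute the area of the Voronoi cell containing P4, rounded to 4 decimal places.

Area of P4's cell: 127.3688

1. box [0,45]×[0,43]: [(0, 0) (45, 0) (45, 43) (0, 43)]
2. ⊥bis P4·P0 via (21.945,8.495): [(24.6471, 0) (45, 0) (45, 43) (10.9697, 43)]  |A|=1169.24
3. ⊥bis P4·P1 via (33.76,21.11): [(17.5516, 22.3073) (24.6471, 0) (45, 0) (45, 20.2797)]  |A|=505.3323
4. ⊥bis P4·P2 via (37.625,9.425): [(43.9297, 20.3588) (17.5516, 22.3073) (24.6471, 0) (32.1903, 0)]  |A|=364.0847
5. ⊥bis P4·P3 via (29.745,12.895): [(43.9297, 20.3588) (31.8803, 21.2489) (26.449, 0) (32.1903, 0)]  |A|=188.8784
6. ⊥bis P4·P5 via (34.13,15.895): [(40.383, 14.2081) (30.7452, 16.8081) (26.449, 0) (32.1903, 0)]  |A|=127.3688
7. ⊥bis P4·P6 via (24.905,11.045): [(40.383, 14.2081) (30.7452, 16.8081) (26.449, 0) (32.1903, 0)]  |A|=127.3688
8. ⊥bis P4·P7 via (24.95,15.845): [(40.383, 14.2081) (30.7452, 16.8081) (26.449, 0) (32.1903, 0)]  |A|=127.3688
9. canonical 4-gon: [(40.383, 14.2081) (30.7452, 16.8081) (26.449, 0) (32.1903, 0)]
10. shoelace: 127.3688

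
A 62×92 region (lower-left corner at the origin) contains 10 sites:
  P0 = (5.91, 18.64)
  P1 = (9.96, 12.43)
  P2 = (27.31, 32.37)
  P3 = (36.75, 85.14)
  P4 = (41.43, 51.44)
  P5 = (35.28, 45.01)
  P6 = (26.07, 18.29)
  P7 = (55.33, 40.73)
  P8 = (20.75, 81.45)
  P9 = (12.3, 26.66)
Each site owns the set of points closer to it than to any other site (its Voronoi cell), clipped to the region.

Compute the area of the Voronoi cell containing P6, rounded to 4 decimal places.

Area of P6's cell: 841.2930

1. box [0,62]×[0,92]: [(0, 0) (62, 0) (62, 92) (0, 92)]
2. ⊥bis P6·P0 via (15.99,18.465): [(15.6694, 0) (62, 0) (62, 92) (17.2666, 92)]  |A|=4188.9405
3. ⊥bis P6·P1 via (18.015,15.36): [(16.0308, 20.8149) (23.6022, 0) (62, 0) (62, 92) (17.2666, 92)]  |A|=4106.3808
4. ⊥bis P6·P2 via (26.69,25.33): [(16.1253, 26.2604) (16.0308, 20.8149) (23.6022, 0) (62, 0) (62, 22.2203)]  |A|=1035.4449
5. ⊥bis P6·P3 via (31.41,51.715): [(16.1253, 26.2604) (16.0308, 20.8149) (23.6022, 0) (62, 0) (62, 22.2203)]  |A|=1035.4449
6. ⊥bis P6·P4 via (33.75,34.865): [(60.8145, 22.3247) (16.1253, 26.2604) (16.0308, 20.8149) (23.6022, 0) (62, 0) (62, 21.7754)]  |A|=1035.1812
7. ⊥bis P6·P5 via (30.675,31.65): [(56.6707, 22.6897) (16.1253, 26.2604) (16.0308, 20.8149) (23.6022, 0) (62, 0) (62, 20.8527)]  |A|=1031.8008
8. ⊥bis P6·P7 via (40.7,29.51): [(45.1527, 23.704) (16.1253, 26.2604) (16.0308, 20.8149) (23.6022, 0) (62, 0) (62, 1.7365)]  |A|=862.8963
9. ⊥bis P6·P8 via (23.41,49.87): [(45.1527, 23.704) (16.1253, 26.2604) (16.0308, 20.8149) (23.6022, 0) (62, 0) (62, 1.7365)]  |A|=862.8963
10. ⊥bis P6·P9 via (19.185,22.475): [(45.1527, 23.704) (21.2136, 25.8123) (16.8339, 18.607) (23.6022, 0) (62, 0) (62, 1.7365)]  |A|=841.293
11. canonical 6-gon: [(45.1527, 23.704) (21.2136, 25.8123) (16.8339, 18.607) (23.6022, 0) (62, 0) (62, 1.7365)]
12. shoelace: 841.293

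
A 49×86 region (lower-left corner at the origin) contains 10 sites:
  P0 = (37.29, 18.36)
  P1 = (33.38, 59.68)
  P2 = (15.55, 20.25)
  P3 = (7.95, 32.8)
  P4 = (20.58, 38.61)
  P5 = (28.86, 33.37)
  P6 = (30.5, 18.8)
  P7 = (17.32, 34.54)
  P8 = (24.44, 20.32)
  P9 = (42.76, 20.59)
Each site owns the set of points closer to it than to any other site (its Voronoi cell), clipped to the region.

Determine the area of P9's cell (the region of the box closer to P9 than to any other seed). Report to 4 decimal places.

Area of P9's cell: 270.4240

1. box [0,49]×[0,86]: [(0, 0) (49, 0) (49, 86) (0, 86)]
2. ⊥bis P9·P0 via (40.025,19.475): [(47.9645, 0) (49, 0) (49, 86) (12.9042, 86)]  |A|=1596.6442
3. ⊥bis P9·P1 via (38.07,40.135): [(32.1787, 38.7213) (47.9645, 0) (49, 0) (49, 42.7578)]  |A|=379.668
4. ⊥bis P9·P2 via (29.155,20.42): [(32.1787, 38.7213) (47.9645, 0) (49, 0) (49, 42.7578)]  |A|=379.668
5. ⊥bis P9·P3 via (25.355,26.695): [(32.1787, 38.7213) (47.9645, 0) (49, 0) (49, 42.7578)]  |A|=379.668
6. ⊥bis P9·P4 via (31.67,29.6): [(40.7519, 40.7786) (34.4848, 33.0646) (47.9645, 0) (49, 0) (49, 42.7578)]  |A|=353.0477
7. ⊥bis P9·P5 via (35.81,26.98): [(36.6105, 27.8506) (47.9645, 0) (49, 0) (49, 41.3259)]  |A|=270.424
8. ⊥bis P9·P6 via (36.63,19.695): [(36.6105, 27.8506) (47.9645, 0) (49, 0) (49, 41.3259)]  |A|=270.424
9. ⊥bis P9·P7 via (30.04,27.565): [(36.6105, 27.8506) (47.9645, 0) (49, 0) (49, 41.3259)]  |A|=270.424
10. ⊥bis P9·P8 via (33.6,20.455): [(36.6105, 27.8506) (47.9645, 0) (49, 0) (49, 41.3259)]  |A|=270.424
11. canonical 4-gon: [(36.6105, 27.8506) (47.9645, 0) (49, 0) (49, 41.3259)]
12. shoelace: 270.424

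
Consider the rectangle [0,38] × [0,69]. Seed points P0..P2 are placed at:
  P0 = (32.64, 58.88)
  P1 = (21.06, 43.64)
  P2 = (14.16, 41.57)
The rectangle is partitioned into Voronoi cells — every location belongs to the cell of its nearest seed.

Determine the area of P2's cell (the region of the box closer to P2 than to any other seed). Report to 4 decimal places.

Area of P2's cell: 1371.0543

1. box [0,38]×[0,69]: [(0, 0) (38, 0) (38, 69) (0, 69)]
2. ⊥bis P2·P0 via (23.4,50.225): [(0, 0) (38, 0) (38, 34.6382) (5.8137, 69) (0, 69)]  |A|=2069.0095
3. ⊥bis P2·P1 via (17.61,42.605): [(0, 0) (30.3915, 0) (11.5187, 62.9094) (5.8137, 69) (0, 69)]  |A|=1371.0543
4. canonical 5-gon: [(0, 0) (30.3915, 0) (11.5187, 62.9094) (5.8137, 69) (0, 69)]
5. shoelace: 1371.0543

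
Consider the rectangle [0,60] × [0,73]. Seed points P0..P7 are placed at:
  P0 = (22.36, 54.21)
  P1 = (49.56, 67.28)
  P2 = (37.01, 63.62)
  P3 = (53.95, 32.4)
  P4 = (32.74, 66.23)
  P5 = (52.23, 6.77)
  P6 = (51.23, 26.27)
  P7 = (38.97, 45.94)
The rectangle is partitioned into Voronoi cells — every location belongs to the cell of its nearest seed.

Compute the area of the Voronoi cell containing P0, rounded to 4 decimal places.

Area of P0's cell: 1391.1256

1. box [0,60]×[0,73]: [(0, 0) (60, 0) (60, 73) (0, 73)]
2. ⊥bis P0·P1 via (35.96,60.745): [(0, 0) (60, 0) (60, 10.7153) (30.0713, 73) (0, 73)]  |A|=3447.9499
3. ⊥bis P0·P2 via (29.685,58.915): [(0, 0) (60, 0) (60, 10.7153) (58.0856, 14.6995) (20.6379, 73) (0, 73)]  |A|=3172.9644
4. ⊥bis P0·P3 via (38.155,43.305): [(0, 0) (8.2569, 0) (38.9614, 44.473) (20.6379, 73) (0, 73)]  |A|=1900.0636
5. ⊥bis P0·P4 via (27.55,60.22): [(0, 0) (8.2569, 0) (38.9614, 44.473) (30.462, 57.7053) (12.7508, 73) (0, 73)]  |A|=1839.7482
6. ⊥bis P0·P5 via (37.295,30.49): [(0, 7.0077) (23.165, 21.5932) (38.9614, 44.473) (30.462, 57.7053) (12.7508, 73) (0, 73)]  |A|=1669.4356
7. ⊥bis P0·P6 via (36.795,40.24): [(0, 7.0077) (11.8604, 14.4754) (34.1569, 37.5141) (38.9614, 44.473) (30.462, 57.7053) (12.7508, 73) (0, 73)]  |A|=1618.5649
8. ⊥bis P0·P7 via (30.665,50.075): [(0, 7.0077) (11.8604, 14.4754) (14.0844, 16.7735) (32.7165, 54.1954) (30.462, 57.7053) (12.7508, 73) (0, 73)]  |A|=1391.1256
9. canonical 7-gon: [(0, 7.0077) (11.8604, 14.4754) (14.0844, 16.7735) (32.7165, 54.1954) (30.462, 57.7053) (12.7508, 73) (0, 73)]
10. shoelace: 1391.1256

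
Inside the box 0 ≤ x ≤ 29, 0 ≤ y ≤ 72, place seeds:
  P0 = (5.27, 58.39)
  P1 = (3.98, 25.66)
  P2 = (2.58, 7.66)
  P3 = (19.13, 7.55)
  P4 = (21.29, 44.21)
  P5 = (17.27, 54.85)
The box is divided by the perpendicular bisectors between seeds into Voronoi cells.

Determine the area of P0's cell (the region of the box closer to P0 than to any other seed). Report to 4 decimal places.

1. box [0,29]×[0,72]: [(0, 0) (29, 0) (29, 72) (0, 72)]
2. ⊥bis P0·P1 via (4.625,42.025): [(0, 42.2073) (29, 41.0643) (29, 72) (0, 72)]  |A|=880.562
3. ⊥bis P0·P2 via (3.925,33.025): [(0, 42.2073) (29, 41.0643) (29, 72) (0, 72)]  |A|=880.562
4. ⊥bis P0·P3 via (12.2,32.97): [(0, 42.2073) (29, 41.0643) (29, 72) (0, 72)]  |A|=880.562
5. ⊥bis P0·P4 via (13.28,51.3): [(0, 42.2073) (5.0553, 42.008) (29, 69.0598) (29, 72) (0, 72)]  |A|=545.3895
6. ⊥bis P0·P5 via (11.27,56.62): [(0, 42.2073) (5.0553, 42.008) (7.9113, 45.2347) (15.8071, 72) (0, 72)]  |A|=337.8313
7. canonical 5-gon: [(0, 42.2073) (5.0553, 42.008) (7.9113, 45.2347) (15.8071, 72) (0, 72)]
8. shoelace: 337.8313

Area of P0's cell: 337.8313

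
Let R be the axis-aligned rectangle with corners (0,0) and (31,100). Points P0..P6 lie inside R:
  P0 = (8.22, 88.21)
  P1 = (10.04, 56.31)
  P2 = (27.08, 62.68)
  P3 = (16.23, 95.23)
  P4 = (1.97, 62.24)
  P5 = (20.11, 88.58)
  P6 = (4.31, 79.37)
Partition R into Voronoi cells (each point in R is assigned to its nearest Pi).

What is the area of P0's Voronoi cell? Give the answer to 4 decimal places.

Area of P0's cell: 187.4987

1. box [0,31]×[0,100]: [(0, 0) (31, 0) (31, 100) (0, 100)]
2. ⊥bis P0·P1 via (9.13,72.26): [(0, 71.7391) (31, 73.5078) (31, 100) (0, 100)]  |A|=848.6737
3. ⊥bis P0·P2 via (17.65,75.445): [(0, 71.7391) (13.6908, 72.5202) (31, 85.3072) (31, 100) (0, 100)]  |A|=746.5547
4. ⊥bis P0·P3 via (12.225,91.72): [(0, 71.7391) (13.6908, 72.5202) (23.015, 79.4083) (4.9684, 100) (0, 100)]  |A|=419.8763
5. ⊥bis P0·P4 via (5.095,75.225): [(0, 76.4512) (14.3403, 73) (23.015, 79.4083) (4.9684, 100) (0, 100)]  |A|=383.0593
6. ⊥bis P0·P5 via (14.165,88.395): [(0, 76.4512) (14.3403, 73) (14.6372, 73.2194) (14.1291, 89.5473) (4.9684, 100) (0, 100)]  |A|=313.0911
7. ⊥bis P0·P6 via (6.265,83.79): [(0, 86.5611) (14.4206, 80.1827) (14.1291, 89.5473) (4.9684, 100) (0, 100)]  |A|=187.4987
8. canonical 5-gon: [(0, 86.5611) (14.4206, 80.1827) (14.1291, 89.5473) (4.9684, 100) (0, 100)]
9. shoelace: 187.4987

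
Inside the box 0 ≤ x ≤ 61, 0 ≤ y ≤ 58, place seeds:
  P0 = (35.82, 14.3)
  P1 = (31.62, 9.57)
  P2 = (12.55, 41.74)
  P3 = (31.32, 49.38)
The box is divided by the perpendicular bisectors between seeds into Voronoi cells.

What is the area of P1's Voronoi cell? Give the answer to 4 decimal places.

1. box [0,61]×[0,58]: [(0, 0) (61, 0) (61, 58) (0, 58)]
2. ⊥bis P1·P0 via (33.72,11.935): [(0, 41.8766) (0, 0) (47.1611, 0)]  |A|=987.4741
3. ⊥bis P1·P2 via (22.085,25.655): [(19.7965, 24.2984) (0, 12.5633) (0, 0) (47.1611, 0)]  |A|=697.3233
4. ⊥bis P1·P3 via (31.47,29.475): [(19.7965, 24.2984) (0, 12.5633) (0, 0) (47.1611, 0)]  |A|=697.3233
5. canonical 4-gon: [(19.7965, 24.2984) (0, 12.5633) (0, 0) (47.1611, 0)]
6. shoelace: 697.3233

Area of P1's cell: 697.3233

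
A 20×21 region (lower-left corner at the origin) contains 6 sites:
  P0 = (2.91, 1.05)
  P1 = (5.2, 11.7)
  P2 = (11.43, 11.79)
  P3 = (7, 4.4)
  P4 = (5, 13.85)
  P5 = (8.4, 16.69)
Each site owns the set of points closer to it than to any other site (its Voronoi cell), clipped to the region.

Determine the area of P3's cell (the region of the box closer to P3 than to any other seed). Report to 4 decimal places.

1. box [0,20]×[0,21]: [(0, 0) (20, 0) (20, 21) (0, 21)]
2. ⊥bis P3·P0 via (4.955,2.725): [(0, 8.7745) (7.187, 0) (20, 0) (20, 21) (0, 21)]  |A|=388.4688
3. ⊥bis P3·P1 via (6.1,8.05): [(1.5187, 6.9204) (7.187, 0) (20, 0) (20, 11.4774)]  |A|=150.394
4. ⊥bis P3·P2 via (9.215,8.095): [(8.3603, 8.6073) (1.5187, 6.9204) (7.187, 0) (20, 0) (20, 1.6298)]  |A|=93.0829
5. ⊥bis P3·P4 via (6,9.125): [(8.3603, 8.6073) (1.5187, 6.9204) (7.187, 0) (20, 0) (20, 1.6298)]  |A|=93.0829
6. ⊥bis P3·P5 via (7.7,10.545): [(8.3603, 8.6073) (1.5187, 6.9204) (7.187, 0) (20, 0) (20, 1.6298)]  |A|=93.0829
7. canonical 5-gon: [(8.3603, 8.6073) (1.5187, 6.9204) (7.187, 0) (20, 0) (20, 1.6298)]
8. shoelace: 93.0829

Area of P3's cell: 93.0829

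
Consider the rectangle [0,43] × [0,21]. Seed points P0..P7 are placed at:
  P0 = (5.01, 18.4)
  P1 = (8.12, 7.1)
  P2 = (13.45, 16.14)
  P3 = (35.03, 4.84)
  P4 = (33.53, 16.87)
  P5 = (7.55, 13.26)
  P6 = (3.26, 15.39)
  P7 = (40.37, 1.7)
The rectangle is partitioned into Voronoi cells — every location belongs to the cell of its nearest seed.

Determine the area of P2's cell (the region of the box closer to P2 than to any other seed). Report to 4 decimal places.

Area of P2's cell: 166.7044

1. box [0,43]×[0,21]: [(0, 0) (43, 0) (43, 21) (0, 21)]
2. ⊥bis P2·P0 via (9.23,17.27): [(4.6056, 0) (43, 0) (43, 21) (10.2288, 21)]  |A|=747.2392
3. ⊥bis P2·P1 via (10.785,11.62): [(8.1354, 13.1822) (30.4932, 0) (43, 0) (43, 21) (10.2288, 21)]  |A|=576.611
4. ⊥bis P2·P3 via (24.24,10.49): [(8.1354, 13.1822) (21.518, 5.2918) (29.7434, 21) (10.2288, 21)]  |A|=213.84
5. ⊥bis P2·P4 via (23.49,16.505): [(8.1354, 13.1822) (21.518, 5.2918) (23.7432, 9.5412) (23.3266, 21) (10.2288, 21)]  |A|=177.0755
6. ⊥bis P2·P5 via (10.5,14.7): [(9.2355, 17.2905) (12.4958, 10.6113) (21.518, 5.2918) (23.7432, 9.5412) (23.3266, 21) (10.2288, 21)]  |A|=166.7044
7. ⊥bis P2·P6 via (8.355,15.765): [(9.2355, 17.2905) (12.4958, 10.6113) (21.518, 5.2918) (23.7432, 9.5412) (23.3266, 21) (10.2288, 21)]  |A|=166.7044
8. ⊥bis P2·P7 via (26.91,8.92): [(9.2355, 17.2905) (12.4958, 10.6113) (21.518, 5.2918) (23.7432, 9.5412) (23.3266, 21) (10.2288, 21)]  |A|=166.7044
9. canonical 6-gon: [(9.2355, 17.2905) (12.4958, 10.6113) (21.518, 5.2918) (23.7432, 9.5412) (23.3266, 21) (10.2288, 21)]
10. shoelace: 166.7044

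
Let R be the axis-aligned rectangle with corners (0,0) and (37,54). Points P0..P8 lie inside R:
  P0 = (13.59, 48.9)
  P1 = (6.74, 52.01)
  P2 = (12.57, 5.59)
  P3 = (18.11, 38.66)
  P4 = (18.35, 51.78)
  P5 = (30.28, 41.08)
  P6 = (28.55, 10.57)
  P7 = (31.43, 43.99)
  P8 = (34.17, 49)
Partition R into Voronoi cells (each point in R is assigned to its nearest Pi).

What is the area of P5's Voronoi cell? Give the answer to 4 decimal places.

Area of P5's cell: 200.0626

1. box [0,37]×[0,54]: [(0, 0) (37, 0) (37, 54) (0, 54)]
2. ⊥bis P5·P0 via (21.935,44.99): [(0.8552, 0) (37, 0) (37, 54) (26.1566, 54)]  |A|=1268.6818
3. ⊥bis P5·P1 via (18.51,46.545): [(0.8552, 0) (37, 0) (37, 54) (26.1566, 54)]  |A|=1268.6818
4. ⊥bis P5·P2 via (21.425,23.335): [(13.6148, 27.2324) (37, 15.5629) (37, 54) (26.1566, 54)]  |A|=594.5565
5. ⊥bis P5·P3 via (24.195,39.87): [(22.8069, 46.8508) (28.1503, 19.979) (37, 15.5629) (37, 54) (26.1566, 54)]  |A|=418.6374
6. ⊥bis P5·P4 via (24.315,46.43): [(23.149, 45.13) (28.1503, 19.979) (37, 15.5629) (37, 54) (31.1045, 54)]  |A|=392.5881
7. ⊥bis P5·P6 via (29.415,25.825): [(23.149, 45.13) (26.9602, 25.9642) (37, 25.3949) (37, 54) (31.1045, 54)]  |A|=319.3763
8. ⊥bis P5·P7 via (30.855,42.535): [(23.4472, 45.4625) (23.149, 45.13) (26.9602, 25.9642) (37, 25.3949) (37, 40.1066)]  |A|=200.0626
9. ⊥bis P5·P8 via (32.225,45.04): [(23.4472, 45.4625) (23.149, 45.13) (26.9602, 25.9642) (37, 25.3949) (37, 40.1066)]  |A|=200.0626
10. canonical 5-gon: [(23.4472, 45.4625) (23.149, 45.13) (26.9602, 25.9642) (37, 25.3949) (37, 40.1066)]
11. shoelace: 200.0626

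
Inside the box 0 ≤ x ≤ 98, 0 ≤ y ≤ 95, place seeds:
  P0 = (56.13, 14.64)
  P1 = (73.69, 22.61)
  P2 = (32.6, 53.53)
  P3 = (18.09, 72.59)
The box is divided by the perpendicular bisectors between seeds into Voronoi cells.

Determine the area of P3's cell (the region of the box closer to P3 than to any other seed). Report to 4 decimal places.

1. box [0,98]×[0,95]: [(0, 0) (98, 0) (98, 95) (0, 95)]
2. ⊥bis P3·P0 via (37.11,43.615): [(0, 19.255) (98, 83.5849) (98, 95) (0, 95)]  |A|=4270.847
3. ⊥bis P3·P1 via (45.89,47.6): [(0, 19.255) (49.7899, 51.9385) (88.4988, 95) (0, 95)]  |A|=3791.1186
4. ⊥bis P3·P2 via (25.345,63.06): [(0, 43.7654) (67.3006, 95) (0, 95)]  |A|=1724.0623
5. canonical 3-gon: [(0, 43.7654) (67.3006, 95) (0, 95)]
6. shoelace: 1724.0623

Area of P3's cell: 1724.0623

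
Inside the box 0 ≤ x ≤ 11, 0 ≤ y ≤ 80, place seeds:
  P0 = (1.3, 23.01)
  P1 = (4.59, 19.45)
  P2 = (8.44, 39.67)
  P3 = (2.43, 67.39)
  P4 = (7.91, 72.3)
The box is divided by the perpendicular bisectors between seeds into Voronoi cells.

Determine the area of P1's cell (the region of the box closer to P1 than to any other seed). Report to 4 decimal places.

1. box [0,11]×[0,80]: [(0, 0) (11, 0) (11, 80) (0, 80)]
2. ⊥bis P1·P0 via (2.945,21.23): [(0, 18.5084) (0, 0) (11, 0) (11, 28.6741)]  |A|=259.5034
3. ⊥bis P1·P2 via (6.515,29.56): [(0, 18.5084) (0, 0) (11, 0) (11, 28.6741)]  |A|=259.5034
4. ⊥bis P1·P3 via (3.51,43.42): [(0, 18.5084) (0, 0) (11, 0) (11, 28.6741)]  |A|=259.5034
5. ⊥bis P1·P4 via (6.25,45.875): [(0, 18.5084) (0, 0) (11, 0) (11, 28.6741)]  |A|=259.5034
6. canonical 4-gon: [(0, 18.5084) (0, 0) (11, 0) (11, 28.6741)]
7. shoelace: 259.5034

Area of P1's cell: 259.5034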